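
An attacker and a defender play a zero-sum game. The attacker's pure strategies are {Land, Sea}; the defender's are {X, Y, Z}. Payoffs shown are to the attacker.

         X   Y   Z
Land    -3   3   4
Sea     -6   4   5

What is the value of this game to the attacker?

Row minima: Land → -3, Sea → -6; maximin = -3.
Column maxima: X → -3, Y → 4, Z → 5; minimax = -3.
Since maximin = minimax = -3, there is a saddle point and the value is -3.

-3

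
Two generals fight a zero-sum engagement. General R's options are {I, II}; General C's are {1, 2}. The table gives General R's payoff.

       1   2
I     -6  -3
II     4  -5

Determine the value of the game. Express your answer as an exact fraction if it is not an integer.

-7/2

Row minima: I → -6, II → -5; maximin = -5.
Column maxima: 1 → 4, 2 → -3; minimax = -3.
-5 ≠ -3, so there is no saddle point; optimal play is mixed.
Let General R play I with probability p. Expected payoff against 1: (-6)p + 4(1−p) = −10p + 4; against 2: (-3)p + (-5)(1−p) = 2p − 5.
Setting these equal: −10p + 4 = 2p − 5 ⇒ −12p = -9 ⇒ p = 3/4, and the value is (-10)·(3/4) + 4 = -7/2.
For General C: with q = P(1), equating I's and II's payoffs gives −3q − 3 = 9q − 5 ⇒ q = 1/6.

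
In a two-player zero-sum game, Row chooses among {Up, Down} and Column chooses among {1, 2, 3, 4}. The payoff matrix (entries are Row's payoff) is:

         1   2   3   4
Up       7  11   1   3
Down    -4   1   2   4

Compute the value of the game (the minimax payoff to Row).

3/2

Row minima: Up → 1, Down → -4; maximin = 1.
Column maxima: 1 → 7, 2 → 11, 3 → 2, 4 → 4; minimax = 2.
1 ≠ 2, so there is no saddle point; optimal play is mixed.
2 is strictly dominated by 1 (it gives Row strictly more in every row), so Column never plays it.
4 is strictly dominated by 3 (it gives Row strictly more in every row), so Column never plays it.
On the remaining 2×2 (Up, Down vs 1, 3):
Let Row play Up with probability p. Expected payoff against 1: 7p + (-4)(1−p) = 11p − 4; against 3: 1p + 2(1−p) = −p + 2.
Setting these equal: 11p − 4 = −p + 2 ⇒ 12p = 6 ⇒ p = 1/2, and the value is (11)·(1/2) − 4 = 3/2.
For Column: with q = P(1), equating Up's and Down's payoffs gives 6q + 1 = −6q + 2 ⇒ q = 1/12.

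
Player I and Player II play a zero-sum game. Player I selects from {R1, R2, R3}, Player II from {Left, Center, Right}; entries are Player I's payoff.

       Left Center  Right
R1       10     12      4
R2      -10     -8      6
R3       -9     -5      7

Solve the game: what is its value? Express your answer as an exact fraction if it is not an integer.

Row minima: R1 → 4, R2 → -10, R3 → -9; maximin = 4.
Column maxima: Left → 10, Center → 12, Right → 7; minimax = 7.
4 ≠ 7, so there is no saddle point; optimal play is mixed.
R2 is strictly dominated by R3, so Player I never plays it.
Center is strictly dominated by Left (it gives Player I strictly more in every row), so Player II never plays it.
On the remaining 2×2 (R1, R3 vs Left, Right):
Let Player I play R1 with probability p. Expected payoff against Left: 10p + (-9)(1−p) = 19p − 9; against Right: 4p + 7(1−p) = −3p + 7.
Setting these equal: 19p − 9 = −3p + 7 ⇒ 22p = 16 ⇒ p = 8/11, and the value is (19)·(8/11) − 9 = 53/11.
For Player II: with q = P(Left), equating R1's and R3's payoffs gives 6q + 4 = −16q + 7 ⇒ q = 3/22.

53/11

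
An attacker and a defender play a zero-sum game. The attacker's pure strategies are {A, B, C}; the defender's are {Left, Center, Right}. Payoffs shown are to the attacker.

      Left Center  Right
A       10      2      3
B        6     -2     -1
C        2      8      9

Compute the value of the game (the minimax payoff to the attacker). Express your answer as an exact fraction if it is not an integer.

38/7

Row minima: A → 2, B → -2, C → 2; maximin = 2.
Column maxima: Left → 10, Center → 8, Right → 9; minimax = 8.
2 ≠ 8, so there is no saddle point; optimal play is mixed.
B is strictly dominated by A, so the attacker never plays it.
Right is strictly dominated by Center (it gives the attacker strictly more in every row), so the defender never plays it.
On the remaining 2×2 (A, C vs Left, Center):
Let the attacker play A with probability p. Expected payoff against Left: 10p + 2(1−p) = 8p + 2; against Center: 2p + 8(1−p) = −6p + 8.
Setting these equal: 8p + 2 = −6p + 8 ⇒ 14p = 6 ⇒ p = 3/7, and the value is (8)·(3/7) + 2 = 38/7.
For the defender: with q = P(Left), equating A's and C's payoffs gives 8q + 2 = −6q + 8 ⇒ q = 3/7.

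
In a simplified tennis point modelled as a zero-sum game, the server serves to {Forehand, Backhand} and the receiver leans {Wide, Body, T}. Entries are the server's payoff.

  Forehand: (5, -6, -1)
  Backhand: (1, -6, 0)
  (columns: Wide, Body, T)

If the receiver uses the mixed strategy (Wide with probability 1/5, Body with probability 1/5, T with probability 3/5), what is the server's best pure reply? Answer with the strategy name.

Forehand

Expected payoff of Forehand: (1/5)·5 + (1/5)·(-6) + (3/5)·(-1) = -4/5.
Expected payoff of Backhand: (1/5)·1 + (1/5)·(-6) + (3/5)·0 = -1.
The largest is -4/5, so the server's best response is Forehand.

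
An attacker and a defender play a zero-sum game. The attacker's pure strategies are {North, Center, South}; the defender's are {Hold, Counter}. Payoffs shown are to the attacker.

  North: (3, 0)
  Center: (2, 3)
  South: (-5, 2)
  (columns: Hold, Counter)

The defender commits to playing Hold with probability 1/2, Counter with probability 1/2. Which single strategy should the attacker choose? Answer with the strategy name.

Center

Expected payoff of North: (1/2)·3 + (1/2)·0 = 3/2.
Expected payoff of Center: (1/2)·2 + (1/2)·3 = 5/2.
Expected payoff of South: (1/2)·(-5) + (1/2)·2 = -3/2.
The largest is 5/2, so the attacker's best response is Center.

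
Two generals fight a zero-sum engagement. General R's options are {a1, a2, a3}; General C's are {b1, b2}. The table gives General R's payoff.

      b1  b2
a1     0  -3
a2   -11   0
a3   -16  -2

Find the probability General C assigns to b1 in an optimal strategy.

3/14

Row minima: a1 → -3, a2 → -11, a3 → -16; maximin = -3.
Column maxima: b1 → 0, b2 → 0; minimax = 0.
-3 ≠ 0, so there is no saddle point; optimal play is mixed.
a3 is strictly dominated by a2, so General R never plays it.
On the remaining 2×2 (a1, a2 vs b1, b2):
Let General R play a1 with probability p. Expected payoff against b1: 0p + (-11)(1−p) = 11p − 11; against b2: (-3)p + 0(1−p) = −3p.
Setting these equal: 11p − 11 = −3p ⇒ 14p = 11 ⇒ p = 11/14, and the value is (11)·(11/14) − 11 = -33/14.
For General C: with q = P(b1), equating a1's and a2's payoffs gives 3q − 3 = −11q ⇒ q = 3/14.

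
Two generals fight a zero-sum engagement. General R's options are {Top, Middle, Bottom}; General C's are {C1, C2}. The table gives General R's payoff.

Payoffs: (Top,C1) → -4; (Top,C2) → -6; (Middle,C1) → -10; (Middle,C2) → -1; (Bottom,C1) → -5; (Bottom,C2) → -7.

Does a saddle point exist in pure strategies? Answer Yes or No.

No

Row minima: Top → -6, Middle → -10, Bottom → -7; maximin = -6.
Column maxima: C1 → -4, C2 → -1; minimax = -4.
-6 ≠ -4, so no pure-strategy equilibrium exists.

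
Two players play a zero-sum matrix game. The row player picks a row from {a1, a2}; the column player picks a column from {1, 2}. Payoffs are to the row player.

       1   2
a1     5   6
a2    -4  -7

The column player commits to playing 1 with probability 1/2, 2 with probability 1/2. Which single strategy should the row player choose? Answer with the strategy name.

Expected payoff of a1: (1/2)·5 + (1/2)·6 = 11/2.
Expected payoff of a2: (1/2)·(-4) + (1/2)·(-7) = -11/2.
The largest is 11/2, so the row player's best response is a1.

a1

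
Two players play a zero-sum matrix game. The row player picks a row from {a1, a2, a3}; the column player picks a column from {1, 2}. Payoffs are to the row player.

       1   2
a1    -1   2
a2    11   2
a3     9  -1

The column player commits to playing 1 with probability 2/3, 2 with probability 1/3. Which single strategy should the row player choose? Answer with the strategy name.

Expected payoff of a1: (2/3)·(-1) + (1/3)·2 = 0.
Expected payoff of a2: (2/3)·11 + (1/3)·2 = 8.
Expected payoff of a3: (2/3)·9 + (1/3)·(-1) = 17/3.
The largest is 8, so the row player's best response is a2.

a2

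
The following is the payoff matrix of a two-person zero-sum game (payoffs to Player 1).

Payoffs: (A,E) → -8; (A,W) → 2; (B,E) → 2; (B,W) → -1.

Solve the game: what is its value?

Row minima: A → -8, B → -1; maximin = -1.
Column maxima: E → 2, W → 2; minimax = 2.
-1 ≠ 2, so there is no saddle point; optimal play is mixed.
Let Player 1 play A with probability p. Expected payoff against E: (-8)p + 2(1−p) = −10p + 2; against W: 2p + (-1)(1−p) = 3p − 1.
Setting these equal: −10p + 2 = 3p − 1 ⇒ −13p = -3 ⇒ p = 3/13, and the value is (-10)·(3/13) + 2 = -4/13.
For Player 2: with q = P(E), equating A's and B's payoffs gives −10q + 2 = 3q − 1 ⇒ q = 3/13.

-4/13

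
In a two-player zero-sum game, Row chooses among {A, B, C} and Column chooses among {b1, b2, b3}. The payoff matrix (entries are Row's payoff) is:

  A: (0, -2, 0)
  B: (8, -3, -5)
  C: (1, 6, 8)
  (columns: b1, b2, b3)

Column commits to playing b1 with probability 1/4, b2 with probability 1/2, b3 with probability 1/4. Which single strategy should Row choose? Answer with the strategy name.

C

Expected payoff of A: (1/4)·0 + (1/2)·(-2) + (1/4)·0 = -1.
Expected payoff of B: (1/4)·8 + (1/2)·(-3) + (1/4)·(-5) = -3/4.
Expected payoff of C: (1/4)·1 + (1/2)·6 + (1/4)·8 = 21/4.
The largest is 21/4, so Row's best response is C.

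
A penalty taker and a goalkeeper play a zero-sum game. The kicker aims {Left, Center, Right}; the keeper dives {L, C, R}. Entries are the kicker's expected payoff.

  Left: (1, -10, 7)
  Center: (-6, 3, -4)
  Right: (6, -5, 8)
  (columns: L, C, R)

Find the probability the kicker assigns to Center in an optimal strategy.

11/20

Row minima: Left → -10, Center → -6, Right → -5; maximin = -5.
Column maxima: L → 6, C → 3, R → 8; minimax = 3.
-5 ≠ 3, so there is no saddle point; optimal play is mixed.
Left is strictly dominated by Right, so the kicker never plays it.
R is strictly dominated by L (it gives the kicker strictly more in every row), so the keeper never plays it.
On the remaining 2×2 (Center, Right vs L, C):
Let the kicker play Center with probability p. Expected payoff against L: (-6)p + 6(1−p) = −12p + 6; against C: 3p + (-5)(1−p) = 8p − 5.
Setting these equal: −12p + 6 = 8p − 5 ⇒ −20p = -11 ⇒ p = 11/20, and the value is (-12)·(11/20) + 6 = -3/5.
For the keeper: with q = P(L), equating Center's and Right's payoffs gives −9q + 3 = 11q − 5 ⇒ q = 2/5.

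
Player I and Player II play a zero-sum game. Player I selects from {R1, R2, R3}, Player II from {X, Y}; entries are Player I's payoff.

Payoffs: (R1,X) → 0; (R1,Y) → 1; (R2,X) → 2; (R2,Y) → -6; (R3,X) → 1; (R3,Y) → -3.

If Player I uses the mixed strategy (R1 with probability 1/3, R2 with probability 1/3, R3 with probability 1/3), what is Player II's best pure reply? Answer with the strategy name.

Y

If Player II plays X, Player I's expected payoff is (1/3)·0 + (1/3)·2 + (1/3)·1 = 1.
If Player II plays Y, Player I's expected payoff is (1/3)·1 + (1/3)·(-6) + (1/3)·(-3) = -8/3.
Player II minimizes Player I's payoff; the smallest is -8/3, so the best response is Y.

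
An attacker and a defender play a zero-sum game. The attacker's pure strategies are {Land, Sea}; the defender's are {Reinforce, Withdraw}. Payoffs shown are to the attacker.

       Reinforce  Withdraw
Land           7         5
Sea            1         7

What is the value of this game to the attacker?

Row minima: Land → 5, Sea → 1; maximin = 5.
Column maxima: Reinforce → 7, Withdraw → 7; minimax = 7.
5 ≠ 7, so there is no saddle point; optimal play is mixed.
Let the attacker play Land with probability p. Expected payoff against Reinforce: 7p + 1(1−p) = 6p + 1; against Withdraw: 5p + 7(1−p) = −2p + 7.
Setting these equal: 6p + 1 = −2p + 7 ⇒ 8p = 6 ⇒ p = 3/4, and the value is (6)·(3/4) + 1 = 11/2.
For the defender: with q = P(Reinforce), equating Land's and Sea's payoffs gives 2q + 5 = −6q + 7 ⇒ q = 1/4.

11/2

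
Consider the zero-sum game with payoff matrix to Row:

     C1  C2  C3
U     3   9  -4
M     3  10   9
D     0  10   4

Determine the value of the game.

Row minima: U → -4, M → 3, D → 0; maximin = 3.
Column maxima: C1 → 3, C2 → 10, C3 → 9; minimax = 3.
Since maximin = minimax = 3, there is a saddle point and the value is 3.

3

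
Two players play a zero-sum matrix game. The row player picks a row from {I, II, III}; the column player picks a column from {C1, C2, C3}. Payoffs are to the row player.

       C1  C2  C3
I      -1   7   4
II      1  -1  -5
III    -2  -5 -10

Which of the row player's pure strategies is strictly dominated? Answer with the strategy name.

I gives a strictly higher payoff than III against every column: -1 > -2, 7 > -5, 4 > -10.
So III is strictly dominated and the row player never plays it.

III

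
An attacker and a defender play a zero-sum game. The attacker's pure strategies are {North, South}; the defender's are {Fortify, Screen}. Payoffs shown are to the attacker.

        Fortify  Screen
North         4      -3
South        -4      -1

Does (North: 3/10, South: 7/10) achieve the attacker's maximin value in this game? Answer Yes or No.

Against Fortify this mix gives (3/10)·4 + (7/10)·(-4) = -8/5.
Against Screen this mix gives (3/10)·(-3) + (7/10)·(-1) = -8/5.
All of the defender's active replies (Fortify, Screen) yield -8/5, and no column does worse for the attacker. The mix makes the defender indifferent and guarantees -8/5, so it is optimal.

Yes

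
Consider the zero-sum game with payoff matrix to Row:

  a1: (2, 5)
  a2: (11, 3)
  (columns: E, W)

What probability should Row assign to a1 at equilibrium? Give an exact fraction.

Row minima: a1 → 2, a2 → 3; maximin = 3.
Column maxima: E → 11, W → 5; minimax = 5.
3 ≠ 5, so there is no saddle point; optimal play is mixed.
Let Row play a1 with probability p. Expected payoff against E: 2p + 11(1−p) = −9p + 11; against W: 5p + 3(1−p) = 2p + 3.
Setting these equal: −9p + 11 = 2p + 3 ⇒ −11p = -8 ⇒ p = 8/11, and the value is (-9)·(8/11) + 11 = 49/11.
For Column: with q = P(E), equating a1's and a2's payoffs gives −3q + 5 = 8q + 3 ⇒ q = 2/11.

8/11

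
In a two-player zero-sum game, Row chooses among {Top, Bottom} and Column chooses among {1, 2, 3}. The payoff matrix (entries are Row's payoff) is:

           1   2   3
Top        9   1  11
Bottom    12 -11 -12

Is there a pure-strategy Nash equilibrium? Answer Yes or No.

Yes

Row minima: Top → 1, Bottom → -12; maximin = 1.
Column maxima: 1 → 12, 2 → 1, 3 → 11; minimax = 1.
maximin = minimax = 1, so a saddle point exists.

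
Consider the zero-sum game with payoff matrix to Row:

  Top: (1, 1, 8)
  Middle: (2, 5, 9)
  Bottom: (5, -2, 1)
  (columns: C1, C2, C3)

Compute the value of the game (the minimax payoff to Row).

29/10

Row minima: Top → 1, Middle → 2, Bottom → -2; maximin = 2.
Column maxima: C1 → 5, C2 → 5, C3 → 9; minimax = 5.
2 ≠ 5, so there is no saddle point; optimal play is mixed.
Top is strictly dominated by Middle, so Row never plays it.
C3 is strictly dominated by C2 (it gives Row strictly more in every row), so Column never plays it.
On the remaining 2×2 (Middle, Bottom vs C1, C2):
Let Row play Middle with probability p. Expected payoff against C1: 2p + 5(1−p) = −3p + 5; against C2: 5p + (-2)(1−p) = 7p − 2.
Setting these equal: −3p + 5 = 7p − 2 ⇒ −10p = -7 ⇒ p = 7/10, and the value is (-3)·(7/10) + 5 = 29/10.
For Column: with q = P(C1), equating Middle's and Bottom's payoffs gives −3q + 5 = 7q − 2 ⇒ q = 7/10.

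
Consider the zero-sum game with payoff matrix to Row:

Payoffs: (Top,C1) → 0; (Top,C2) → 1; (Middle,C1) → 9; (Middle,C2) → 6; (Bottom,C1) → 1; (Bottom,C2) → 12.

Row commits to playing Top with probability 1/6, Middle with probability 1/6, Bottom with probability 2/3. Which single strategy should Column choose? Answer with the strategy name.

C1

If Column plays C1, Row's expected payoff is (1/6)·0 + (1/6)·9 + (2/3)·1 = 13/6.
If Column plays C2, Row's expected payoff is (1/6)·1 + (1/6)·6 + (2/3)·12 = 55/6.
Column minimizes Row's payoff; the smallest is 13/6, so the best response is C1.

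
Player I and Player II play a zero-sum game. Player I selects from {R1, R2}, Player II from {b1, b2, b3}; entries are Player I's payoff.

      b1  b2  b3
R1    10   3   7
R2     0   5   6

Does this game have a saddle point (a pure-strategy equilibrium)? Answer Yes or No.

Row minima: R1 → 3, R2 → 0; maximin = 3.
Column maxima: b1 → 10, b2 → 5, b3 → 7; minimax = 5.
3 ≠ 5, so no pure-strategy equilibrium exists.

No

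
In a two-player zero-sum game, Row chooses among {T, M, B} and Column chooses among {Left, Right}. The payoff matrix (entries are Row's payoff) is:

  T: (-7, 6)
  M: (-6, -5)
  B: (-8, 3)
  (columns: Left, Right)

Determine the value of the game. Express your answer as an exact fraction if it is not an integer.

Row minima: T → -7, M → -6, B → -8; maximin = -6.
Column maxima: Left → -6, Right → 6; minimax = -6.
Since maximin = minimax = -6, there is a saddle point and the value is -6.

-6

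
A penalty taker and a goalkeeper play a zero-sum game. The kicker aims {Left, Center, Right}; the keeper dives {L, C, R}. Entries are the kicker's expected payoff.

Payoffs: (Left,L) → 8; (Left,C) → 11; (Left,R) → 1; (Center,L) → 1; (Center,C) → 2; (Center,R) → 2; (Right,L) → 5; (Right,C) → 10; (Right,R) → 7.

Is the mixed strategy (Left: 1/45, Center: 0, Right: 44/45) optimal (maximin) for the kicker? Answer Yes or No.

Against L this mix gives (1/45)·8 + (44/45)·5 = 76/15.
Against C this mix gives (1/45)·11 + (44/45)·10 = 451/45.
Against R this mix gives (1/45)·1 + (44/45)·7 = 103/15.
The keeper will play L, holding the kicker to 76/15. Shifting weight toward the row that does better against L would raise this floor (the equalizing mix achieves 17/3 against both L and R), so the proposed strategy is not optimal.

No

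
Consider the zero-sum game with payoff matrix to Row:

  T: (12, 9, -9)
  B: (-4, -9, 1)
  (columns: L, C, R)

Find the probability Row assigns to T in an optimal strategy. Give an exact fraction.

Row minima: T → -9, B → -9; maximin = -9.
Column maxima: L → 12, C → 9, R → 1; minimax = 1.
-9 ≠ 1, so there is no saddle point; optimal play is mixed.
L is strictly dominated by C (it gives Row strictly more in every row), so Column never plays it.
On the remaining 2×2 (T, B vs C, R):
Let Row play T with probability p. Expected payoff against C: 9p + (-9)(1−p) = 18p − 9; against R: (-9)p + 1(1−p) = −10p + 1.
Setting these equal: 18p − 9 = −10p + 1 ⇒ 28p = 10 ⇒ p = 5/14, and the value is (18)·(5/14) − 9 = -18/7.
For Column: with q = P(C), equating T's and B's payoffs gives 18q − 9 = −10q + 1 ⇒ q = 5/14.

5/14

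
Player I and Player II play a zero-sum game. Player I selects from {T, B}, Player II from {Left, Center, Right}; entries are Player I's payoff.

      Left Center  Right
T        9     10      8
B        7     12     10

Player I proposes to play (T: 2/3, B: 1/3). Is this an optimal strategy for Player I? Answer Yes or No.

Against Left this mix gives (2/3)·9 + (1/3)·7 = 25/3.
Against Center this mix gives (2/3)·10 + (1/3)·12 = 32/3.
Against Right this mix gives (2/3)·8 + (1/3)·10 = 26/3.
Player II will play Left, holding Player I to 25/3. Shifting weight toward the row that does better against Left would raise this floor (the equalizing mix achieves 17/2 against both Left and Right), so the proposed strategy is not optimal.

No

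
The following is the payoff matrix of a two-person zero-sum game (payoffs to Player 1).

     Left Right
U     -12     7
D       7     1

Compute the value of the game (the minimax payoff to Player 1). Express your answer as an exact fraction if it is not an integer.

61/25

Row minima: U → -12, D → 1; maximin = 1.
Column maxima: Left → 7, Right → 7; minimax = 7.
1 ≠ 7, so there is no saddle point; optimal play is mixed.
Let Player 1 play U with probability p. Expected payoff against Left: (-12)p + 7(1−p) = −19p + 7; against Right: 7p + 1(1−p) = 6p + 1.
Setting these equal: −19p + 7 = 6p + 1 ⇒ −25p = -6 ⇒ p = 6/25, and the value is (-19)·(6/25) + 7 = 61/25.
For Player 2: with q = P(Left), equating U's and D's payoffs gives −19q + 7 = 6q + 1 ⇒ q = 6/25.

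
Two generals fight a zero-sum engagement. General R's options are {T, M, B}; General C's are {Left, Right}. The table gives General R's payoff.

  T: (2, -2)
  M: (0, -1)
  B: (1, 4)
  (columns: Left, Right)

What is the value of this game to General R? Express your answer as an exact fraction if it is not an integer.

Row minima: T → -2, M → -1, B → 1; maximin = 1.
Column maxima: Left → 2, Right → 4; minimax = 2.
1 ≠ 2, so there is no saddle point; optimal play is mixed.
M is strictly dominated by B, so General R never plays it.
On the remaining 2×2 (T, B vs Left, Right):
Let General R play T with probability p. Expected payoff against Left: 2p + 1(1−p) = p + 1; against Right: (-2)p + 4(1−p) = −6p + 4.
Setting these equal: p + 1 = −6p + 4 ⇒ 7p = 3 ⇒ p = 3/7, and the value is (1)·(3/7) + 1 = 10/7.
For General C: with q = P(Left), equating T's and B's payoffs gives 4q − 2 = −3q + 4 ⇒ q = 6/7.

10/7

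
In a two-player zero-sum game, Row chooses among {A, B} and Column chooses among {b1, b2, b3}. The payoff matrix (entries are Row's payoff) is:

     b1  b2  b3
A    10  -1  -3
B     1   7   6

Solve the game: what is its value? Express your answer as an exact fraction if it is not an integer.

Row minima: A → -3, B → 1; maximin = 1.
Column maxima: b1 → 10, b2 → 7, b3 → 6; minimax = 6.
1 ≠ 6, so there is no saddle point; optimal play is mixed.
b2 is strictly dominated by b3 (it gives Row strictly more in every row), so Column never plays it.
On the remaining 2×2 (A, B vs b1, b3):
Let Row play A with probability p. Expected payoff against b1: 10p + 1(1−p) = 9p + 1; against b3: (-3)p + 6(1−p) = −9p + 6.
Setting these equal: 9p + 1 = −9p + 6 ⇒ 18p = 5 ⇒ p = 5/18, and the value is (9)·(5/18) + 1 = 7/2.
For Column: with q = P(b1), equating A's and B's payoffs gives 13q − 3 = −5q + 6 ⇒ q = 1/2.

7/2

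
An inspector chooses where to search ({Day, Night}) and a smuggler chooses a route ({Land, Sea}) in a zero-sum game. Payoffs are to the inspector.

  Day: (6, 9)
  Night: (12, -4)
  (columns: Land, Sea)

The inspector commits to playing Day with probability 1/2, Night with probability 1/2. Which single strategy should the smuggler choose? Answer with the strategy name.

Sea

If the smuggler plays Land, the inspector's expected payoff is (1/2)·6 + (1/2)·12 = 9.
If the smuggler plays Sea, the inspector's expected payoff is (1/2)·9 + (1/2)·(-4) = 5/2.
The smuggler minimizes the inspector's payoff; the smallest is 5/2, so the best response is Sea.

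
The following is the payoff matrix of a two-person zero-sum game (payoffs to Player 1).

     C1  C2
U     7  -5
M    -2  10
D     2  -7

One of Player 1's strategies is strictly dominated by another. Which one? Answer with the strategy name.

D

U gives a strictly higher payoff than D against every column: 7 > 2, -5 > -7.
So D is strictly dominated and Player 1 never plays it.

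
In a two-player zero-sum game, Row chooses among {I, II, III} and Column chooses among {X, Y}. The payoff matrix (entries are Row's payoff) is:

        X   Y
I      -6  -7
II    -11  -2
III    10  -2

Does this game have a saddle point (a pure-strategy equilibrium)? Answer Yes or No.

Row minima: I → -7, II → -11, III → -2; maximin = -2.
Column maxima: X → 10, Y → -2; minimax = -2.
maximin = minimax = -2, so a saddle point exists.

Yes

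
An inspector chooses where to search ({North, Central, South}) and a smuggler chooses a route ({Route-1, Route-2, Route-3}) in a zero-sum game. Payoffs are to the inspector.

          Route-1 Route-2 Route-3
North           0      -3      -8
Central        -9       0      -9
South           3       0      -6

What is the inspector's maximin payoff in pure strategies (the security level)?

-6

Row minima: North → -8, Central → -9, South → -6.
The best of these is -6.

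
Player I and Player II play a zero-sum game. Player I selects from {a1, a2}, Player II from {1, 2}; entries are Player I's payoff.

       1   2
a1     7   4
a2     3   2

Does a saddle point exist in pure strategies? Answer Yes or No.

Row minima: a1 → 4, a2 → 2; maximin = 4.
Column maxima: 1 → 7, 2 → 4; minimax = 4.
maximin = minimax = 4, so a saddle point exists.

Yes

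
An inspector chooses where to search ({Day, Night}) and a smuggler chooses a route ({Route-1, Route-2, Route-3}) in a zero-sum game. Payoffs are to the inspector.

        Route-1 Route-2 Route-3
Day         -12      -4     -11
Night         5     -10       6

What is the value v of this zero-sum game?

Row minima: Day → -12, Night → -10; maximin = -10.
Column maxima: Route-1 → 5, Route-2 → -4, Route-3 → 6; minimax = -4.
-10 ≠ -4, so there is no saddle point; optimal play is mixed.
Route-3 is strictly dominated by Route-1 (it gives the inspector strictly more in every row), so the smuggler never plays it.
On the remaining 2×2 (Day, Night vs Route-1, Route-2):
Let the inspector play Day with probability p. Expected payoff against Route-1: (-12)p + 5(1−p) = −17p + 5; against Route-2: (-4)p + (-10)(1−p) = 6p − 10.
Setting these equal: −17p + 5 = 6p − 10 ⇒ −23p = -15 ⇒ p = 15/23, and the value is (-17)·(15/23) + 5 = -140/23.
For the smuggler: with q = P(Route-1), equating Day's and Night's payoffs gives −8q − 4 = 15q − 10 ⇒ q = 6/23.

-140/23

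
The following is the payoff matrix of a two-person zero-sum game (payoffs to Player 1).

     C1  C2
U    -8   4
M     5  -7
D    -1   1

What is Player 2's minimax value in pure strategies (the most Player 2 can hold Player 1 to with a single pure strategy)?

Column maxima: C1 → 5, C2 → 4.
The smallest of these is 4.

4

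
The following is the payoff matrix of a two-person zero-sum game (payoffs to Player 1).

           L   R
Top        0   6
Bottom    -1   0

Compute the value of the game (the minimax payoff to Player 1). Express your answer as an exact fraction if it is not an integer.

0

Row minima: Top → 0, Bottom → -1; maximin = 0.
Column maxima: L → 0, R → 6; minimax = 0.
Since maximin = minimax = 0, there is a saddle point and the value is 0.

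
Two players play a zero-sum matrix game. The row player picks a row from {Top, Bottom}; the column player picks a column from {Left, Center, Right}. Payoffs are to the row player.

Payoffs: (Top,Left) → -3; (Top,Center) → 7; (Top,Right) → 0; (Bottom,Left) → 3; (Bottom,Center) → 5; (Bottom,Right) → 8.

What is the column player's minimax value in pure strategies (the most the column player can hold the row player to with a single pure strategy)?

Column maxima: Left → 3, Center → 7, Right → 8.
The smallest of these is 3.

3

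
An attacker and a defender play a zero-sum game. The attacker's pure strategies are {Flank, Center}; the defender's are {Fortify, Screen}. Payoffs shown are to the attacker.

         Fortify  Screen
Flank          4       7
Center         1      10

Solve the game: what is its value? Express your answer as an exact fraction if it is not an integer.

Row minima: Flank → 4, Center → 1; maximin = 4.
Column maxima: Fortify → 4, Screen → 10; minimax = 4.
Since maximin = minimax = 4, there is a saddle point and the value is 4.

4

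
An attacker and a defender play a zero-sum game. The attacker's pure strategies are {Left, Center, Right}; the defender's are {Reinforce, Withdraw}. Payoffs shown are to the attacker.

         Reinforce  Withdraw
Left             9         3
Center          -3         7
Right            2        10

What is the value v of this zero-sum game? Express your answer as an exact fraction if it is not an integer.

Row minima: Left → 3, Center → -3, Right → 2; maximin = 3.
Column maxima: Reinforce → 9, Withdraw → 10; minimax = 9.
3 ≠ 9, so there is no saddle point; optimal play is mixed.
Center is strictly dominated by Right, so the attacker never plays it.
On the remaining 2×2 (Left, Right vs Reinforce, Withdraw):
Let the attacker play Left with probability p. Expected payoff against Reinforce: 9p + 2(1−p) = 7p + 2; against Withdraw: 3p + 10(1−p) = −7p + 10.
Setting these equal: 7p + 2 = −7p + 10 ⇒ 14p = 8 ⇒ p = 4/7, and the value is (7)·(4/7) + 2 = 6.
For the defender: with q = P(Reinforce), equating Left's and Right's payoffs gives 6q + 3 = −8q + 10 ⇒ q = 1/2.

6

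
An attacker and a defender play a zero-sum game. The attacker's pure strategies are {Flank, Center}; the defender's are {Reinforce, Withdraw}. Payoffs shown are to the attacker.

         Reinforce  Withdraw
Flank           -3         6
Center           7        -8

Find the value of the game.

Row minima: Flank → -3, Center → -8; maximin = -3.
Column maxima: Reinforce → 7, Withdraw → 6; minimax = 6.
-3 ≠ 6, so there is no saddle point; optimal play is mixed.
Let the attacker play Flank with probability p. Expected payoff against Reinforce: (-3)p + 7(1−p) = −10p + 7; against Withdraw: 6p + (-8)(1−p) = 14p − 8.
Setting these equal: −10p + 7 = 14p − 8 ⇒ −24p = -15 ⇒ p = 5/8, and the value is (-10)·(5/8) + 7 = 3/4.
For the defender: with q = P(Reinforce), equating Flank's and Center's payoffs gives −9q + 6 = 15q − 8 ⇒ q = 7/12.

3/4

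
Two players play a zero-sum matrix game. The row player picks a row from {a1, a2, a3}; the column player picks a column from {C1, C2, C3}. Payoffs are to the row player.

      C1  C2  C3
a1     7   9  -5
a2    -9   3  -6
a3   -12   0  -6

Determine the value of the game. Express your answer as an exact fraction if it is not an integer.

-5

Row minima: a1 → -5, a2 → -9, a3 → -12; maximin = -5.
Column maxima: C1 → 7, C2 → 9, C3 → -5; minimax = -5.
Since maximin = minimax = -5, there is a saddle point and the value is -5.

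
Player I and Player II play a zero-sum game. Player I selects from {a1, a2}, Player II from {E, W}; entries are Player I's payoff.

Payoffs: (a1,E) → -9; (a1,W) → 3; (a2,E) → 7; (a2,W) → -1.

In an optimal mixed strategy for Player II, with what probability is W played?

4/5

Row minima: a1 → -9, a2 → -1; maximin = -1.
Column maxima: E → 7, W → 3; minimax = 3.
-1 ≠ 3, so there is no saddle point; optimal play is mixed.
Let Player I play a1 with probability p. Expected payoff against E: (-9)p + 7(1−p) = −16p + 7; against W: 3p + (-1)(1−p) = 4p − 1.
Setting these equal: −16p + 7 = 4p − 1 ⇒ −20p = -8 ⇒ p = 2/5, and the value is (-16)·(2/5) + 7 = 3/5.
For Player II: with q = P(E), equating a1's and a2's payoffs gives −12q + 3 = 8q − 1 ⇒ q = 1/5.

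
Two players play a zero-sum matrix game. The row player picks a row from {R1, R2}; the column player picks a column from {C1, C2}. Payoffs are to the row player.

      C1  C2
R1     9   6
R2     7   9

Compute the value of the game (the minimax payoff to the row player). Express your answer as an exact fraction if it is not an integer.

Row minima: R1 → 6, R2 → 7; maximin = 7.
Column maxima: C1 → 9, C2 → 9; minimax = 9.
7 ≠ 9, so there is no saddle point; optimal play is mixed.
Let the row player play R1 with probability p. Expected payoff against C1: 9p + 7(1−p) = 2p + 7; against C2: 6p + 9(1−p) = −3p + 9.
Setting these equal: 2p + 7 = −3p + 9 ⇒ 5p = 2 ⇒ p = 2/5, and the value is (2)·(2/5) + 7 = 39/5.
For the column player: with q = P(C1), equating R1's and R2's payoffs gives 3q + 6 = −2q + 9 ⇒ q = 3/5.

39/5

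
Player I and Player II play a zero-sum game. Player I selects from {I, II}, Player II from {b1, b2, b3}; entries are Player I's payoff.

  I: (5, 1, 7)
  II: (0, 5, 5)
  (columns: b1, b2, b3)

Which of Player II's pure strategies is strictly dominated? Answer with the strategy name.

b1 holds Player I's payoff strictly below b3 in every row: 5 < 7, 0 < 5.
So b3 is strictly dominated for Player II.

b3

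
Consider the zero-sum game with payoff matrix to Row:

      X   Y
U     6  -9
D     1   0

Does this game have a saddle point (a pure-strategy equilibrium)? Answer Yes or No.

Yes

Row minima: U → -9, D → 0; maximin = 0.
Column maxima: X → 6, Y → 0; minimax = 0.
maximin = minimax = 0, so a saddle point exists.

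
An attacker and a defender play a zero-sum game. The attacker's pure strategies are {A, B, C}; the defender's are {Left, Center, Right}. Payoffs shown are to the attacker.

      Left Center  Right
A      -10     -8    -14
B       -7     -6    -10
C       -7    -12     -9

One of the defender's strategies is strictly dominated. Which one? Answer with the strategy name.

Right holds the attacker's payoff strictly below Left in every row: -14 < -10, -10 < -7, -9 < -7.
So Left is strictly dominated for the defender.

Left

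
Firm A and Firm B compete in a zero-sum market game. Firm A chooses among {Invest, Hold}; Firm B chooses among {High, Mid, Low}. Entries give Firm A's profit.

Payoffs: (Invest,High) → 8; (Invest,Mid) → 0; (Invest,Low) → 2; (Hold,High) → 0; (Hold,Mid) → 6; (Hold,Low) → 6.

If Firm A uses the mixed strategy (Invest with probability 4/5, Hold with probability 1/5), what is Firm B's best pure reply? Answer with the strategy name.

Mid

If Firm B plays High, Firm A's expected payoff is (4/5)·8 + (1/5)·0 = 32/5.
If Firm B plays Mid, Firm A's expected payoff is (4/5)·0 + (1/5)·6 = 6/5.
If Firm B plays Low, Firm A's expected payoff is (4/5)·2 + (1/5)·6 = 14/5.
Firm B minimizes Firm A's payoff; the smallest is 6/5, so the best response is Mid.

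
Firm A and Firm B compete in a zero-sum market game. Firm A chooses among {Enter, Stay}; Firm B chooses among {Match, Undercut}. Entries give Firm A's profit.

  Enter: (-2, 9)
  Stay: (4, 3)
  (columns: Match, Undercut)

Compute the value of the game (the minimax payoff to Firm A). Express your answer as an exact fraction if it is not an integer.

7/2

Row minima: Enter → -2, Stay → 3; maximin = 3.
Column maxima: Match → 4, Undercut → 9; minimax = 4.
3 ≠ 4, so there is no saddle point; optimal play is mixed.
Let Firm A play Enter with probability p. Expected payoff against Match: (-2)p + 4(1−p) = −6p + 4; against Undercut: 9p + 3(1−p) = 6p + 3.
Setting these equal: −6p + 4 = 6p + 3 ⇒ −12p = -1 ⇒ p = 1/12, and the value is (-6)·(1/12) + 4 = 7/2.
For Firm B: with q = P(Match), equating Enter's and Stay's payoffs gives −11q + 9 = q + 3 ⇒ q = 1/2.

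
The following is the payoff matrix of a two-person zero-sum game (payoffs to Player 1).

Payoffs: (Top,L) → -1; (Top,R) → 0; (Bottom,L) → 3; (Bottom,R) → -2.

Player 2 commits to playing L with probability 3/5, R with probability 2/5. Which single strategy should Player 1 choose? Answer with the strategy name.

Bottom

Expected payoff of Top: (3/5)·(-1) + (2/5)·0 = -3/5.
Expected payoff of Bottom: (3/5)·3 + (2/5)·(-2) = 1.
The largest is 1, so Player 1's best response is Bottom.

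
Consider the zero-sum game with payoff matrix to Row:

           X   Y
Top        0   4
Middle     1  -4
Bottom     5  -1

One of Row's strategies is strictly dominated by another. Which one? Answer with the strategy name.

Middle

Bottom gives a strictly higher payoff than Middle against every column: 5 > 1, -1 > -4.
So Middle is strictly dominated and Row never plays it.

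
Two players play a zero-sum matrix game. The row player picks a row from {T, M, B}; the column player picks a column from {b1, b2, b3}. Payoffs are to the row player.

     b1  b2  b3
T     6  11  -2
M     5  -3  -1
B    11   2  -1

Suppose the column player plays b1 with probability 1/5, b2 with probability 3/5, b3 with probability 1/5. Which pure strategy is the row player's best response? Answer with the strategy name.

T

Expected payoff of T: (1/5)·6 + (3/5)·11 + (1/5)·(-2) = 37/5.
Expected payoff of M: (1/5)·5 + (3/5)·(-3) + (1/5)·(-1) = -1.
Expected payoff of B: (1/5)·11 + (3/5)·2 + (1/5)·(-1) = 16/5.
The largest is 37/5, so the row player's best response is T.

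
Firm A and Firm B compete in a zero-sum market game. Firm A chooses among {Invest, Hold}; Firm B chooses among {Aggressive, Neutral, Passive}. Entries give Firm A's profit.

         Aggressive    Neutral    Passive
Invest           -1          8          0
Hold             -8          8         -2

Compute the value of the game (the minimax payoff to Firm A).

Row minima: Invest → -1, Hold → -8; maximin = -1.
Column maxima: Aggressive → -1, Neutral → 8, Passive → 0; minimax = -1.
Since maximin = minimax = -1, there is a saddle point and the value is -1.

-1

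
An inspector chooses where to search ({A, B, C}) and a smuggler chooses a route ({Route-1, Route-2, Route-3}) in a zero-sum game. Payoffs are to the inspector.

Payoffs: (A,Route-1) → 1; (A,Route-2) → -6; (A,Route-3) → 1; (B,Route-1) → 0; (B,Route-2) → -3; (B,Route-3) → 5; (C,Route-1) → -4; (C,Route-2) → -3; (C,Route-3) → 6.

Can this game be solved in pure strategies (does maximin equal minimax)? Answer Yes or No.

Yes

Row minima: A → -6, B → -3, C → -4; maximin = -3.
Column maxima: Route-1 → 1, Route-2 → -3, Route-3 → 6; minimax = -3.
maximin = minimax = -3, so a saddle point exists.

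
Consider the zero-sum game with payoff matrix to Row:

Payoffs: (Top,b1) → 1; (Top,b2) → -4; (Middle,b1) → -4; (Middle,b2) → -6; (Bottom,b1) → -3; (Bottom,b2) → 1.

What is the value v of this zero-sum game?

-11/9

Row minima: Top → -4, Middle → -6, Bottom → -3; maximin = -3.
Column maxima: b1 → 1, b2 → 1; minimax = 1.
-3 ≠ 1, so there is no saddle point; optimal play is mixed.
Middle is strictly dominated by Top, so Row never plays it.
On the remaining 2×2 (Top, Bottom vs b1, b2):
Let Row play Top with probability p. Expected payoff against b1: 1p + (-3)(1−p) = 4p − 3; against b2: (-4)p + 1(1−p) = −5p + 1.
Setting these equal: 4p − 3 = −5p + 1 ⇒ 9p = 4 ⇒ p = 4/9, and the value is (4)·(4/9) − 3 = -11/9.
For Column: with q = P(b1), equating Top's and Bottom's payoffs gives 5q − 4 = −4q + 1 ⇒ q = 5/9.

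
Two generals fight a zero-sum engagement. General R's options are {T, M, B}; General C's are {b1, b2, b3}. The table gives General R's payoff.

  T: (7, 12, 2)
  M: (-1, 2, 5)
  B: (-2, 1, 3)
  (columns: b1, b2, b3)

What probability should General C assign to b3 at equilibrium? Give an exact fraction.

8/11

Row minima: T → 2, M → -1, B → -2; maximin = 2.
Column maxima: b1 → 7, b2 → 12, b3 → 5; minimax = 5.
2 ≠ 5, so there is no saddle point; optimal play is mixed.
B is strictly dominated by M, so General R never plays it.
b2 is strictly dominated by b1 (it gives General R strictly more in every row), so General C never plays it.
On the remaining 2×2 (T, M vs b1, b3):
Let General R play T with probability p. Expected payoff against b1: 7p + (-1)(1−p) = 8p − 1; against b3: 2p + 5(1−p) = −3p + 5.
Setting these equal: 8p − 1 = −3p + 5 ⇒ 11p = 6 ⇒ p = 6/11, and the value is (8)·(6/11) − 1 = 37/11.
For General C: with q = P(b1), equating T's and M's payoffs gives 5q + 2 = −6q + 5 ⇒ q = 3/11.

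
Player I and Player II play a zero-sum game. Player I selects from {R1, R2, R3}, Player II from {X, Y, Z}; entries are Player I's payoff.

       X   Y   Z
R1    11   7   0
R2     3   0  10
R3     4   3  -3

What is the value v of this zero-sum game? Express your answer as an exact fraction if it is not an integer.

70/17

Row minima: R1 → 0, R2 → 0, R3 → -3; maximin = 0.
Column maxima: X → 11, Y → 7, Z → 10; minimax = 7.
0 ≠ 7, so there is no saddle point; optimal play is mixed.
R3 is strictly dominated by R1, so Player I never plays it.
X is strictly dominated by Y (it gives Player I strictly more in every row), so Player II never plays it.
On the remaining 2×2 (R1, R2 vs Y, Z):
Let Player I play R1 with probability p. Expected payoff against Y: 7p + 0(1−p) = 7p; against Z: 0p + 10(1−p) = −10p + 10.
Setting these equal: 7p = −10p + 10 ⇒ 17p = 10 ⇒ p = 10/17, and the value is (7)·(10/17) = 70/17.
For Player II: with q = P(Y), equating R1's and R2's payoffs gives 7q = −10q + 10 ⇒ q = 10/17.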